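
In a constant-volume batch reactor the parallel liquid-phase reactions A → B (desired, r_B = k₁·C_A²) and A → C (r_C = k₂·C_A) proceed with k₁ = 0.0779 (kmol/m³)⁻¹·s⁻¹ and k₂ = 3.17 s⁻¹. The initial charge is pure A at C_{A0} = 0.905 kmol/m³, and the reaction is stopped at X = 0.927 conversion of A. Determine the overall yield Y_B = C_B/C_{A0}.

0.0109

C_A = C_{A0}(1−X) = 0.06606 kmol/m³.
Along a PFR/batch, dC_C/dC_A = −r_C/(r_B+r_C) = −k₂/(k₂+k₁·C_A).
Integrating from C_{A0} to C_A: C_C = (3.17/0.0779)·ln[(3.17+0.0779·0.905)/(3.17+0.0779·0.0661)] = 40.69·ln(3.240/3.175) = 0.8291 kmol/m³.
Then C_B = (C_{A0}−C_A) − C_C = 0.8389 − 0.8291 = 0.009863 kmol/m³.
Y_B = C_B/C_{A0} = 0.009863/0.905 = 0.0109.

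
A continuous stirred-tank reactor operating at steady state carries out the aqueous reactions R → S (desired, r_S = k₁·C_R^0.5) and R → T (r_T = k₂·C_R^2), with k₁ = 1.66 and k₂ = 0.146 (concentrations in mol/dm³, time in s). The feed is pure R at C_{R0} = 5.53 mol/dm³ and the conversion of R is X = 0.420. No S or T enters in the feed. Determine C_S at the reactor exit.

1.54 mol/dm³

Exit C_R = C_{R0}(1−X) = 5.53×0.580 = 3.207 mol/dm³.
A CSTR operates uniformly at the exit composition, giving r_S = 2.973 and r_T = 1.502 (each k·C_R^n at C_R = 3.207).
Fraction of consumed R going to S: r_S/(r_S+r_T) = 0.6644.
C_S = 0.6644·C_{R0}·X = 0.6644×5.53×0.420 = 1.54 mol/dm³.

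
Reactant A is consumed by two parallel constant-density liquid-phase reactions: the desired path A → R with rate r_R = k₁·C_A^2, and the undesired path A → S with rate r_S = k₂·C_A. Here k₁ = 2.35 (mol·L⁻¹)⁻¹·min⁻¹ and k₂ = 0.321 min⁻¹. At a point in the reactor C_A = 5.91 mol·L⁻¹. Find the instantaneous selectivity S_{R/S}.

S_{R/S} = r_R/r_S = (k₁·C_A^2)/(k₂·C_A) = (k₁/k₂)·C_A.
= (2.35×5.910^2) / (0.321×5.910) = 82.08/1.897 = 43.3.
Since the desired path is higher order in A, keeping C_A high (PFR or concentrated feed) favours R.

43.3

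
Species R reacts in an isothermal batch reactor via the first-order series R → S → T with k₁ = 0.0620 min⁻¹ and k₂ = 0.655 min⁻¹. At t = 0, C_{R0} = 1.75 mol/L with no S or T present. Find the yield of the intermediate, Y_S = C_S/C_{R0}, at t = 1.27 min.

0.0511

The intermediate concentration in a first-order A→B→C sequence is C_S = k₁C_{R0}(e^(−k₁t) − e^(−k₂t))/(k₂−k₁).
e^(−k₁t) = e^(−0.0620×1.27) = e^(−0.07874) = 0.9243; e^(−k₂t) = e^(−0.8319) = 0.4352.
C_S = 0.0620×1.75/(0.655−0.0620) × (0.9243−0.4352) = 0.1830×0.4890 = 0.08948 mol/L.
Y_S = C_S/C_{R0} = 0.08948/1.75 = 0.0511.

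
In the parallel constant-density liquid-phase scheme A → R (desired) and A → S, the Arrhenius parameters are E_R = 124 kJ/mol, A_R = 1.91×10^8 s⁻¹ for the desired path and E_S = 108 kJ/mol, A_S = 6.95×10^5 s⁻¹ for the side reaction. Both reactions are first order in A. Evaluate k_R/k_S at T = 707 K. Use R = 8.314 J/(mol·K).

18.1

k_R/k_S = (A_R/A_S)·exp[−(E_R−E_S)/(RT)] = (A_R/A_S)·exp[(E_S−E_R)/(RT)].
(E_S−E_R)/(RT) = (108−124)×10³/(8.314×707) = -16000/5878 = -2.722.
k_R/k_S = (1.91×10^8/6.95×10^5)·exp(-2.722) = 274.8 × 0.06574 = 18.1.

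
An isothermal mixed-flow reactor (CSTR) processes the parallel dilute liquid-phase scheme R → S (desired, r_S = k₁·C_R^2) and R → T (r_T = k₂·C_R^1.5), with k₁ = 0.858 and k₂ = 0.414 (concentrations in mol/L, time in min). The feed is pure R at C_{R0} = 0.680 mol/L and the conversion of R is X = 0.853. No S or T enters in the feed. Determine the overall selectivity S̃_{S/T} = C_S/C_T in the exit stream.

Exit C_R = C_{R0}(1−X) = 0.680×0.147 = 0.09996 mol/L.
A CSTR operates uniformly at the exit composition, giving r_S = 0.008573 and r_T = 0.01308 (each k·C_R^n at C_R = 0.09996).
Overall selectivity = C_S/C_T = r_Sτ/(r_Tτ) = r_S/r_T = 0.655.

0.655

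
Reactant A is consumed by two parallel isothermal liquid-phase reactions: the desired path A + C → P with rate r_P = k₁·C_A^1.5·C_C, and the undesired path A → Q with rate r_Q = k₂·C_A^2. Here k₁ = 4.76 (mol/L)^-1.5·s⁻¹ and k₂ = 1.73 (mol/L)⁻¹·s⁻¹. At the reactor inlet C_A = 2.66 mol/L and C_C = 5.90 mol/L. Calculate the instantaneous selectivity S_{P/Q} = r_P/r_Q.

9.95

S_{P/Q} = r_P/r_Q = (k₁·C_A^1.5·C_C)/(k₂·C_A^2) = (k₁/k₂)·C_A^-0.5·C_C.
= (4.76×2.660^1.5×5.900) / (1.73×2.660^2) = 121.8/12.24 = 9.95.
The undesired path is higher order in A, so low C_A (CSTR or dilute feed) favours P.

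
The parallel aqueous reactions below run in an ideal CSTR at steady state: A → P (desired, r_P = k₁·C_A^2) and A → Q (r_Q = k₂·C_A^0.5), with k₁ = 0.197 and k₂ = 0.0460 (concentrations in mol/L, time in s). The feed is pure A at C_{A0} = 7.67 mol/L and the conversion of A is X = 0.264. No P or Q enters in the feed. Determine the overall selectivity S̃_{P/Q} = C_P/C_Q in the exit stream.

Exit C_A = C_{A0}(1−X) = 7.67×0.736 = 5.645 mol/L.
Rates in a CSTR are evaluated at the outlet concentration: r_P = 0.197×5.645^2 = 6.278, r_Q = 0.0460×5.645^0.5 = 0.1093.
Overall selectivity = C_P/C_Q = r_Pτ/(r_Qτ) = r_P/r_Q = 57.4.

57.4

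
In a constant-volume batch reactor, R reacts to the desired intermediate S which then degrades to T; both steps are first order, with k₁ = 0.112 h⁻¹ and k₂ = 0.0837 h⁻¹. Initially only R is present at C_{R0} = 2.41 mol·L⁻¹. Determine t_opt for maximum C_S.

For first-order series the maximum of C_S occurs at t_opt = ln(k₂/k₁)/(k₂−k₁).
= ln(0.0837/0.112)/(0.0837−0.112) = ln(0.7473)/-0.02830 = -0.2913/-0.02830 = 10.3 h.

10.3 h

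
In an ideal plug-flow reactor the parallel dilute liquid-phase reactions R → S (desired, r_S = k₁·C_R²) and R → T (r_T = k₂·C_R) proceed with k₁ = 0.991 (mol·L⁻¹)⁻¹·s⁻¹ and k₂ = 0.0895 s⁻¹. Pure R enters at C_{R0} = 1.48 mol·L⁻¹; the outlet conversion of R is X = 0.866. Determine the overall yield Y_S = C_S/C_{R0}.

C_R = C_{R0}(1−X) = 0.1983 mol·L⁻¹.
Along a PFR/batch, dC_T/dC_R = −r_T/(r_S+r_T) = −k₂/(k₂+k₁·C_R).
Integrating from C_{R0} to C_R: C_T = (0.0895/0.991)·ln[(0.0895+0.991·1.48)/(0.0895+0.991·0.198)] = 0.09031·ln(1.556/0.2860) = 0.1530 mol·L⁻¹.
Then C_S = (C_{R0}−C_R) − C_T = 1.282 − 0.1530 = 1.129 mol·L⁻¹.
Y_S = C_S/C_{R0} = 1.129/1.48 = 0.763.

0.763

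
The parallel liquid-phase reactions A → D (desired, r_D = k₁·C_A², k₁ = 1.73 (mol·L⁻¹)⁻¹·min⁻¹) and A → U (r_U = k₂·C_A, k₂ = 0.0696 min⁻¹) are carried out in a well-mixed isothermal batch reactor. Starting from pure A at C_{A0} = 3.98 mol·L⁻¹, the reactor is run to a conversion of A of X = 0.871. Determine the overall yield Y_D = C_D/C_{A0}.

0.851

C_A = C_{A0}(1−X) = 0.5134 mol·L⁻¹.
Along a PFR/batch, dC_U/dC_A = −r_U/(r_D+r_U) = −k₂/(k₂+k₁·C_A).
Integrating from C_{A0} to C_A: C_U = (0.0696/1.73)·ln[(0.0696+1.73·3.98)/(0.0696+1.73·0.513)] = 0.04023·ln(6.955/0.9578) = 0.07976 mol·L⁻¹.
Then C_D = (C_{A0}−C_A) − C_U = 3.467 − 0.07976 = 3.387 mol·L⁻¹.
Y_D = C_D/C_{A0} = 3.387/3.98 = 0.851.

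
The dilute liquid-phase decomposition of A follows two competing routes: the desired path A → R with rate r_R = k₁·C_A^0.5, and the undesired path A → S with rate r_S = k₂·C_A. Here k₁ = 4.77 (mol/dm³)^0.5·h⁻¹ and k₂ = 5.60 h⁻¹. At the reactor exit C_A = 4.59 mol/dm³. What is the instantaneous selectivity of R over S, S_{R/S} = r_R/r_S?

S_{R/S} = r_R/r_S = (k₁·C_A^0.5)/(k₂·C_A) = (k₁/k₂)·C_A^-0.5.
= (4.77×4.590^0.5) / (5.60×4.590) = 10.22/25.70 = 0.398.

0.398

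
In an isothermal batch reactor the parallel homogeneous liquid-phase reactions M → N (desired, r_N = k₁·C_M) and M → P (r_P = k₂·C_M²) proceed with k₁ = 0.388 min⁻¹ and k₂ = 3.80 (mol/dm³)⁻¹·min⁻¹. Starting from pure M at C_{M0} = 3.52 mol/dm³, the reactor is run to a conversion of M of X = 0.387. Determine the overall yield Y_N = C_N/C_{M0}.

0.0137

C_M = C_{M0}(1−X) = 2.158 mol/dm³.
Along a PFR/batch, dC_N/dC_M = −r_N/(r_N+r_P) = −k₁/(k₁+k₂·C_M).
Integrating from C_{M0} to C_M: C_N = (0.388/3.80)·ln[(0.388+3.80·3.52)/(0.388+3.80·2.16)] = 0.1021·ln(13.76/8.587) = 0.04817 mol/dm³.
Y_N = C_N/C_{M0} = 0.04817/3.52 = 0.0137.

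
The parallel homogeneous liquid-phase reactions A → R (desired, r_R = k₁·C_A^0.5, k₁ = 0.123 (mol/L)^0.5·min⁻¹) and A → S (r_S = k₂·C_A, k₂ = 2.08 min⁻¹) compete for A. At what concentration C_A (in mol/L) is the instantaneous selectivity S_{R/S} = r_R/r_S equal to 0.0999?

0.350 mol/L

S_{R/S} = (k₁/k₂)·C_A^-0.5 ⇒ C_A = (S·k₂/k₁)^(-2).
= (0.0999×2.08/0.123)^(-2) = (1.689)^(-2) = 0.350 mol/L.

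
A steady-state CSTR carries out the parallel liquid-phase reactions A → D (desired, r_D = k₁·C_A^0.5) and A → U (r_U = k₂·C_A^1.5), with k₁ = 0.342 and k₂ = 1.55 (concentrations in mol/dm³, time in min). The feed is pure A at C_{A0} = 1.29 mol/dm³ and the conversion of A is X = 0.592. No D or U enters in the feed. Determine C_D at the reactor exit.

0.226 mol/dm³

Exit C_A = C_{A0}(1−X) = 1.29×0.408 = 0.5263 mol/dm³.
In a CSTR the entire volume is at exit conditions, so r_D = 0.342×0.5263^0.5 = 0.2481 and r_U = 1.55×0.5263^1.5 = 0.5918.
Fraction of consumed A going to D: r_D/(r_D+r_U) = 0.2954.
C_D = 0.2954·C_{A0}·X = 0.2954×1.29×0.592 = 0.226 mol/dm³.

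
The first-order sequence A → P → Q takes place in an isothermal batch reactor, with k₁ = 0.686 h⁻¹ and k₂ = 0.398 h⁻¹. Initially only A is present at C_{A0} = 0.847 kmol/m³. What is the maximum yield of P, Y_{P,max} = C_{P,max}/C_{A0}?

For a first-order series the maximum intermediate yield is C_{P,max}/C_{A0} = (k₁/k₂)^[k₂/(k₂−k₁)].
= (0.686/0.398)^(0.398/(0.398−0.686)) = (1.724)^(-1.382) = 0.4713.

0.471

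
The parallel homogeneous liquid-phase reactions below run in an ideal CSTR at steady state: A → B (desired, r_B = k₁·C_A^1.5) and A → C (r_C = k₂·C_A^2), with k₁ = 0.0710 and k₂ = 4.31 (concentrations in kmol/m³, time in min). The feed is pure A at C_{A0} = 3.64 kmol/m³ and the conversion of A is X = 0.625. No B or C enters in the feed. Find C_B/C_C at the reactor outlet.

Exit C_A = C_{A0}(1−X) = 3.64×0.375 = 1.365 kmol/m³.
Rates in a CSTR are evaluated at the outlet concentration: r_B = 0.0710×1.365^1.5 = 0.1132, r_C = 4.31×1.365^2 = 8.030.
Overall selectivity = C_B/C_C = r_Bτ/(r_Cτ) = r_B/r_C = 0.0141.

0.0141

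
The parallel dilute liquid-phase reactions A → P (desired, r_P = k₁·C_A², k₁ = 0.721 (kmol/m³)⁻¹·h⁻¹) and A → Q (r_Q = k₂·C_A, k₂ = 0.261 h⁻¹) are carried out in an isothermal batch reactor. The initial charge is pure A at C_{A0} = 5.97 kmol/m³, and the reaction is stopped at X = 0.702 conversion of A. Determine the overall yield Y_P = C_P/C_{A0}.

0.636

C_A = C_{A0}(1−X) = 1.779 kmol/m³.
Along a PFR/batch, dC_Q/dC_A = −r_Q/(r_P+r_Q) = −k₂/(k₂+k₁·C_A).
Integrating from C_{A0} to C_A: C_Q = (0.261/0.721)·ln[(0.261+0.721·5.97)/(0.261+0.721·1.78)] = 0.3620·ln(4.565/1.544) = 0.3925 kmol/m³.
Then C_P = (C_{A0}−C_A) − C_Q = 4.191 − 0.3925 = 3.798 kmol/m³.
Y_P = C_P/C_{A0} = 3.798/5.97 = 0.636.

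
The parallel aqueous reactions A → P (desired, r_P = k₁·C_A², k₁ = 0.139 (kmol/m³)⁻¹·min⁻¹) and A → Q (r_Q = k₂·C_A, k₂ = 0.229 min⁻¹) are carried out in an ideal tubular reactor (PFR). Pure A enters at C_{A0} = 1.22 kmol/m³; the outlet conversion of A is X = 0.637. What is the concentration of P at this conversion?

C_A = C_{A0}(1−X) = 0.4429 kmol/m³.
Along a PFR/batch, dC_Q/dC_A = −r_Q/(r_P+r_Q) = −k₂/(k₂+k₁·C_A).
Integrating from C_{A0} to C_A: C_Q = (0.229/0.139)·ln[(0.229+0.139·1.22)/(0.229+0.139·0.443)] = 1.647·ln(0.3986/0.2906) = 0.5208 kmol/m³.
Then C_P = (C_{A0}−C_A) − C_Q = 0.7771 − 0.5208 = 0.2564 kmol/m³.

0.256 kmol/m³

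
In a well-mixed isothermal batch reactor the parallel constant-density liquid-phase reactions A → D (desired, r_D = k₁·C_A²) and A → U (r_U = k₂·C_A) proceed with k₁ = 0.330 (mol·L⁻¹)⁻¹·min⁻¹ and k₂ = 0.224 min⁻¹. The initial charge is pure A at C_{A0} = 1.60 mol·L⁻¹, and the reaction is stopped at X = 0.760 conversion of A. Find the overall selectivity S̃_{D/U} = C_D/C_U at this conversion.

C_A = C_{A0}(1−X) = 0.3840 mol·L⁻¹.
Along a PFR/batch, dC_U/dC_A = −r_U/(r_D+r_U) = −k₂/(k₂+k₁·C_A).
Integrating from C_{A0} to C_A: C_U = (0.224/0.330)·ln[(0.224+0.330·1.60)/(0.224+0.330·0.384)] = 0.6788·ln(0.7520/0.3507) = 0.5177 mol·L⁻¹.
Then C_D = (C_{A0}−C_A) − C_U = 1.216 − 0.5177 = 0.6983 mol·L⁻¹.
S̃_{D/U} = C_D/C_U = 0.6983/0.5177 = 1.35.

1.35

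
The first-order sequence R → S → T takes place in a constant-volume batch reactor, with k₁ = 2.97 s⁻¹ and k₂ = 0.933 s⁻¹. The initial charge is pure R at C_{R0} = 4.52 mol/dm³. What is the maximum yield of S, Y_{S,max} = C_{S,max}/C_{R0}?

For a first-order series the maximum intermediate yield is C_{S,max}/C_{R0} = (k₁/k₂)^[k₂/(k₂−k₁)].
= (2.97/0.933)^(0.933/(0.933−2.97)) = (3.183)^(-0.4580) = 0.5884.

0.588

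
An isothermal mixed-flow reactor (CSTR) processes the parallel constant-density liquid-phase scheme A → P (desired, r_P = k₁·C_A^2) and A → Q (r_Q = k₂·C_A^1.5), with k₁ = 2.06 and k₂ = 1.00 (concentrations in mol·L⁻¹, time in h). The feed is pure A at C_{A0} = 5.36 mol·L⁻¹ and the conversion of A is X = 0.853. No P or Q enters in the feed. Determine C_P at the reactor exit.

2.96 mol·L⁻¹

Exit C_A = C_{A0}(1−X) = 5.36×0.147 = 0.7879 mol·L⁻¹.
In a CSTR the entire volume is at exit conditions, so r_P = 2.06×0.7879^2 = 1.279 and r_Q = 1.00×0.7879^1.5 = 0.6994.
Fraction of consumed A going to P: r_P/(r_P+r_Q) = 0.6465.
C_P = 0.6465·C_{A0}·X = 0.6465×5.36×0.853 = 2.96 mol·L⁻¹.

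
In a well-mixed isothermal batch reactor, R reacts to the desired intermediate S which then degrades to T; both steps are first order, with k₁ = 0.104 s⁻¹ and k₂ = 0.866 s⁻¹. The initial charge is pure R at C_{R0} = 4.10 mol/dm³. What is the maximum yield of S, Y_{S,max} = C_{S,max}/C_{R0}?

0.0899

Evaluating C_S at t_opt = ln(k₂/k₁)/(k₂−k₁) gives C_{S,max}/C_{R0} = (k₁/k₂)^[k₂/(k₂−k₁)].
= (0.104/0.866)^(0.866/(0.866−0.104)) = (0.1201)^(1.136) = 0.08993.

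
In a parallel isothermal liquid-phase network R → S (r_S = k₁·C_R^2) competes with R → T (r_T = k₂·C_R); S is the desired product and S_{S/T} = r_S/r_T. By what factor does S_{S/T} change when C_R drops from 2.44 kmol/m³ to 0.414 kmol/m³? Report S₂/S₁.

S_{S/T} = (k₁/k₂)·C_R, so S₂/S₁ = (C_{R,2}/C_{R,1}).
= 0.414/2.44 = 0.170.

0.170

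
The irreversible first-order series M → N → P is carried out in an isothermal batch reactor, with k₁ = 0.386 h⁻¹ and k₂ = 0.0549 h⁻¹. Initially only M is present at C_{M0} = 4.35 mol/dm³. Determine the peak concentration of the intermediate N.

At the optimum, C_{N,max}/C_{M0} = (k₁/k₂)^[k₂/(k₂−k₁)].
= (0.386/0.0549)^(0.0549/(0.0549−0.386)) = (7.031)^(-0.1658) = 0.7237.
C_{N,max} = 0.7237×4.35 = 3.15 mol/dm³.

3.15 mol/dm³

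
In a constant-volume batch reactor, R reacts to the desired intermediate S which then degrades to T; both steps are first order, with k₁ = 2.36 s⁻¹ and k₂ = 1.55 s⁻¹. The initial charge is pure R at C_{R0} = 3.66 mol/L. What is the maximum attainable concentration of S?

For a first-order series the maximum intermediate yield is C_{S,max}/C_{R0} = (k₁/k₂)^[k₂/(k₂−k₁)].
= (2.36/1.55)^(1.55/(1.55−2.36)) = (1.523)^(-1.914) = 0.4473.
C_{S,max} = 0.4473×3.66 = 1.64 mol/L.

1.64 mol/L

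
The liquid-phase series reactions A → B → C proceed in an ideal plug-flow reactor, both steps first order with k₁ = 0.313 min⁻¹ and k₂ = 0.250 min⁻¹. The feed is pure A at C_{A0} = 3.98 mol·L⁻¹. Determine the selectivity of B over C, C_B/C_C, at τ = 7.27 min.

0.494

For first-order series with pure A initially, C_B(τ) = k₁C_{A0}/(k₂−k₁)·(e^(−k₁τ) − e^(−k₂τ)).
e^(−k₁τ) = e^(−0.313×7.27) = e^(−2.276) = 0.1027; e^(−k₂τ) = e^(−1.817) = 0.1624.
C_B = 0.313×3.98/(0.250−0.313) × (0.1027−0.1624) = (-19.77)×(-0.05969) = 1.180 mol·L⁻¹.
C_A = C_{A0}e^(−k₁τ) = 0.4089 mol·L⁻¹, so C_C = C_{A0}−C_A−C_B = 2.391 mol·L⁻¹; C_B/C_C = 0.494.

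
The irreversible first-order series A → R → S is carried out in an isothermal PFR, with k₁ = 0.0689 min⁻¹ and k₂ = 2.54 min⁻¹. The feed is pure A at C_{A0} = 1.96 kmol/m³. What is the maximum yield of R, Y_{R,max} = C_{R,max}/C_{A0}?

For a first-order series the maximum intermediate yield is C_{R,max}/C_{A0} = (k₁/k₂)^[k₂/(k₂−k₁)].
= (0.0689/2.54)^(2.54/(2.54−0.0689)) = (0.02713)^(1.028) = 0.02453.

0.0245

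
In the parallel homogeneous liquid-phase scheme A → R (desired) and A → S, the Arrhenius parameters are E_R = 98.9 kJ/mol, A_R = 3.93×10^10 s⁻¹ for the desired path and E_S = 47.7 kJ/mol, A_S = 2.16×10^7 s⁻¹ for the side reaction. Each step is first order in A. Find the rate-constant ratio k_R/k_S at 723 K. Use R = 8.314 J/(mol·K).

Since both paths have the same order in A, the concentration cancels and S_{R/S} = k_R/k_S = (A_R/A_S)·exp[(E_S−E_R)/(RT)].
(E_S−E_R)/(RT) = (47.7−98.9)×10³/(8.314×723) = -51200/6011 = -8.518.
k_R/k_S = (3.93×10^10/2.16×10^7)·exp(-8.518) = 1819 × 1.999×10^-4 = 0.364.
Since E_R > E_S, raising the temperature improves selectivity toward R.

0.364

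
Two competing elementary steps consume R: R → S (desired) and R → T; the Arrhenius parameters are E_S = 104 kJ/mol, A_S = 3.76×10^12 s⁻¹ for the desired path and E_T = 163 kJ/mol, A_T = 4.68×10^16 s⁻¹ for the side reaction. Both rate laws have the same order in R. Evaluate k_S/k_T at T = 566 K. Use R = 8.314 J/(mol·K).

Since both paths have the same order in R, the concentration cancels and S_{S/T} = k_S/k_T = (A_S/A_T)·exp[(E_T−E_S)/(RT)].
(E_T−E_S)/(RT) = (163−104)×10³/(8.314×566) = 59000/4706 = 12.54.
k_S/k_T = (3.76×10^12/4.68×10^16)·exp(12.54) = 8.034×10^-5 × 2.787×10^5 = 22.4.

22.4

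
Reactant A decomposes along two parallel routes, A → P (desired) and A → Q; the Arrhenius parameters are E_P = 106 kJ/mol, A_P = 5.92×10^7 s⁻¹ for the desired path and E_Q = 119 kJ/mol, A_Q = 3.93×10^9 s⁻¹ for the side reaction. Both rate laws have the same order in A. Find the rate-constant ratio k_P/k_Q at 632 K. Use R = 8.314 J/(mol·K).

k_P/k_Q = (A_P/A_Q)·exp[−(E_P−E_Q)/(RT)] = (A_P/A_Q)·exp[(E_Q−E_P)/(RT)].
(E_Q−E_P)/(RT) = (119−106)×10³/(8.314×632) = 13000/5254 = 2.474.
k_P/k_Q = (5.92×10^7/3.93×10^9)·exp(2.474) = 0.01506 × 11.87 = 0.179.
Since E_P < E_Q, lowering the temperature improves selectivity toward P.

0.179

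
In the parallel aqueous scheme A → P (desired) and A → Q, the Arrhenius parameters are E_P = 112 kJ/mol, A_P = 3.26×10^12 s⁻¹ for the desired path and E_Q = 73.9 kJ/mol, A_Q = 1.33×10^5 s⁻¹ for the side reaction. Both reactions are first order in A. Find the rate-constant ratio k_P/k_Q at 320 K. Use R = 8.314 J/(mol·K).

Since both paths have the same order in A, the concentration cancels and S_{P/Q} = k_P/k_Q = (A_P/A_Q)·exp[(E_Q−E_P)/(RT)].
(E_Q−E_P)/(RT) = (73.9−112)×10³/(8.314×320) = -38100/2660 = -14.32.
k_P/k_Q = (3.26×10^12/1.33×10^5)·exp(-14.32) = 2.451×10^7 × 6.034×10^-7 = 14.8.

14.8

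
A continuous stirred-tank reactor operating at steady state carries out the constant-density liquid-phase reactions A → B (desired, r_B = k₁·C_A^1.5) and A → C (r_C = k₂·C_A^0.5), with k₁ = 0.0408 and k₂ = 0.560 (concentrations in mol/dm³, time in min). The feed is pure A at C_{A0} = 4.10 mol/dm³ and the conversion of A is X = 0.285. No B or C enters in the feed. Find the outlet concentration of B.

Exit C_A = C_{A0}(1−X) = 4.10×0.715 = 2.932 mol/dm³.
In a CSTR the entire volume is at exit conditions, so r_B = 0.0408×2.932^1.5 = 0.2048 and r_C = 0.560×2.932^0.5 = 0.9588.
Fraction of consumed A going to B: r_B/(r_B+r_C) = 0.1760.
C_B = 0.1760·C_{A0}·X = 0.1760×4.10×0.285 = 0.206 mol/dm³.

0.206 mol/dm³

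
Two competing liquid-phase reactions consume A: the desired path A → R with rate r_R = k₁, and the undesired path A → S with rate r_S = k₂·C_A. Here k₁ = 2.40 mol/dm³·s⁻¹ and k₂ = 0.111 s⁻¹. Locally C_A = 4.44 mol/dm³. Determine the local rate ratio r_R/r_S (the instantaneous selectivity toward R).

S_{R/S} = r_R/r_S = (k₁)/(k₂·C_A) = (k₁/k₂)·C_A⁻¹.
= (2.40) / (0.111×4.440) = 2.400/0.4928 = 4.87.

4.87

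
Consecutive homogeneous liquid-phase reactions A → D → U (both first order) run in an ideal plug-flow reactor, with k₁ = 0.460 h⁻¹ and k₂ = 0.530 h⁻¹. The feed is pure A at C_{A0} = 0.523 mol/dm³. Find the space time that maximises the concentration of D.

Setting dC_D/dτ = 0 gives τ_opt = ln(k₂/k₁)/(k₂−k₁).
= ln(0.530/0.460)/(0.530−0.460) = ln(1.152)/0.07000 = 0.1417/0.07000 = 2.02 h.

2.02 h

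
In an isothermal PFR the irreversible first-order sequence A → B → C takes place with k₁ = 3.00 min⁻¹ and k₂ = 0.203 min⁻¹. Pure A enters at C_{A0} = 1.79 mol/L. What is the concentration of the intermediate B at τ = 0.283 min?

Solving the coupled first-order balances gives C_B(τ) = [k₁/(k₂−k₁)]·C_{A0}·(e^(−k₁τ) − e^(−k₂τ)).
e^(−k₁τ) = e^(−3.00×0.283) = e^(−0.8490) = 0.4278; e^(−k₂τ) = e^(−0.05745) = 0.9442.
C_B = 3.00×1.79/(0.203−3.00) × (0.4278−0.9442) = (-1.920)×(-0.5163) = 0.9913 mol/L.

0.991 mol/L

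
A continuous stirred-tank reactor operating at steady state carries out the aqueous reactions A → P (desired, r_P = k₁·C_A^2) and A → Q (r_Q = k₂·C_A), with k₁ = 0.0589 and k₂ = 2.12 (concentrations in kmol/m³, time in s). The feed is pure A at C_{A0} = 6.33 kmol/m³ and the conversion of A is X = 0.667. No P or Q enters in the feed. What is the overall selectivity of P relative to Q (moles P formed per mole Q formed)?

Exit C_A = C_{A0}(1−X) = 6.33×0.333 = 2.108 kmol/m³.
A CSTR operates uniformly at the exit composition, giving r_P = 0.2617 and r_Q = 4.469 (each k·C_A^n at C_A = 2.108).
Overall selectivity = C_P/C_Q = r_Pτ/(r_Qτ) = r_P/r_Q = 0.0586.

0.0586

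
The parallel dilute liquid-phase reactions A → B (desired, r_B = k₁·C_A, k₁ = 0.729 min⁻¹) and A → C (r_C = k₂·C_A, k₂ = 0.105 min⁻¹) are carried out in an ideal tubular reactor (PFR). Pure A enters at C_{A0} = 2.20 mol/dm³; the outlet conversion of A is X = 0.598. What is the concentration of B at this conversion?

1.15 mol/dm³

C_A = C_{A0}(1−X) = 0.8844 mol/dm³.
Both paths are first order in A, so the instantaneous fraction to B is constant: dC_B/d(−C_A) = k₁/(k₁+k₂) = 0.8741.
C_B = 0.8741·(C_{A0}−C_A) = 0.8741×1.316 = 1.15 mol/dm³.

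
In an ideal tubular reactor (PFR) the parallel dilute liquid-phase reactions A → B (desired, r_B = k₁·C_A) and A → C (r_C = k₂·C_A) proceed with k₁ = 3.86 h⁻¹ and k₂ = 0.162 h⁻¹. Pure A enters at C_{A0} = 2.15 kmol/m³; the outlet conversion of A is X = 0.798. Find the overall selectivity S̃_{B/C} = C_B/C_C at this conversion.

23.8

C_A = C_{A0}(1−X) = 0.4343 kmol/m³.
Both paths are first order in A, so the instantaneous fraction to B is constant: dC_B/d(−C_A) = k₁/(k₁+k₂) = 0.9597.
C_B = 0.9597·(C_{A0}−C_A) = 0.9597×1.716 = 1.65 kmol/m³.
C_C = (C_{A0}−C_A)−C_B = 0.06911 kmol/m³; S̃_{B/C} = 1.647/0.06911 = 23.8.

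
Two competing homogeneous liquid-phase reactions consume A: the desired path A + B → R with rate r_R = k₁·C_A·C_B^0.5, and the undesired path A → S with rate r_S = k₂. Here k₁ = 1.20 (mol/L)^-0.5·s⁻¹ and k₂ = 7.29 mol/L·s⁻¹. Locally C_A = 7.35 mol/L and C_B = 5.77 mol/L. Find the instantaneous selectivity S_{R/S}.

S_{R/S} = r_R/r_S = (k₁·C_A·C_B^0.5)/(k₂) = (k₁/k₂)·C_A·C_B^0.5.
= (1.20×7.350×5.770^0.5) / (7.29) = 21.19/7.290 = 2.91.
Since the desired path is higher order in A, keeping C_A high (PFR or concentrated feed) favours R.

2.91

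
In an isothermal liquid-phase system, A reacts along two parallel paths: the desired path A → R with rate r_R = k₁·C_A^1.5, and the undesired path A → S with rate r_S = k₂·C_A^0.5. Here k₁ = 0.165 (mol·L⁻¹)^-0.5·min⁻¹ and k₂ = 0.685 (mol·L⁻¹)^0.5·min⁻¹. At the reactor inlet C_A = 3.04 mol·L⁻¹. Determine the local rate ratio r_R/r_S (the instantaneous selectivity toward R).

S_{R/S} = r_R/r_S = (k₁·C_A^1.5)/(k₂·C_A^0.5) = (k₁/k₂)·C_A.
= (0.165×3.040^1.5) / (0.685×3.040^0.5) = 0.8746/1.194 = 0.732.
Since the desired path is higher order in A, keeping C_A high (PFR or concentrated feed) favours R.

0.732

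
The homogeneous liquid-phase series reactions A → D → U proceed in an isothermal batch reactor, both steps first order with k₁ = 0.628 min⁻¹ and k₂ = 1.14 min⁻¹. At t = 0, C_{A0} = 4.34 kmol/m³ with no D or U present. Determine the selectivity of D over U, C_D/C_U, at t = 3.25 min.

Solving the coupled first-order balances gives C_D(t) = [k₁/(k₂−k₁)]·C_{A0}·(e^(−k₁t) − e^(−k₂t)).
e^(−k₁t) = e^(−0.628×3.25) = e^(−2.041) = 0.1299; e^(−k₂t) = e^(−3.705) = 0.02460.
C_D = 0.628×4.34/(1.14−0.628) × (0.1299−0.02460) = 5.323×0.1053 = 0.5605 kmol/m³.
C_A = C_{A0}e^(−k₁t) = 0.5638 kmol/m³, so C_U = C_{A0}−C_A−C_D = 3.216 kmol/m³; C_D/C_U = 0.174.

0.174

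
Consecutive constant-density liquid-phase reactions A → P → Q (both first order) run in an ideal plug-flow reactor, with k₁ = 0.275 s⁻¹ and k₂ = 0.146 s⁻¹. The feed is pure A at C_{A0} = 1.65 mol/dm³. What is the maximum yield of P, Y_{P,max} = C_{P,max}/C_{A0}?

Evaluating C_P at τ_opt = ln(k₂/k₁)/(k₂−k₁) gives C_{P,max}/C_{A0} = (k₁/k₂)^[k₂/(k₂−k₁)].
= (0.275/0.146)^(0.146/(0.146−0.275)) = (1.884)^(-1.132) = 0.4884.

0.488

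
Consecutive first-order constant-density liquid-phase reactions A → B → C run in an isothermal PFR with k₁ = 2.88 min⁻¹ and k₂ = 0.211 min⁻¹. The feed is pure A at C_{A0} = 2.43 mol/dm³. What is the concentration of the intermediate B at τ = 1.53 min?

1.87 mol/dm³

The intermediate concentration in a first-order A→B→C sequence is C_B = k₁C_{A0}(e^(−k₁τ) − e^(−k₂τ))/(k₂−k₁).
e^(−k₁τ) = e^(−2.88×1.53) = e^(−4.406) = 0.01220; e^(−k₂τ) = e^(−0.3228) = 0.7241.
C_B = 2.88×2.43/(0.211−2.88) × (0.01220−0.7241) = (-2.622)×(-0.7119) = 1.867 mol/dm³.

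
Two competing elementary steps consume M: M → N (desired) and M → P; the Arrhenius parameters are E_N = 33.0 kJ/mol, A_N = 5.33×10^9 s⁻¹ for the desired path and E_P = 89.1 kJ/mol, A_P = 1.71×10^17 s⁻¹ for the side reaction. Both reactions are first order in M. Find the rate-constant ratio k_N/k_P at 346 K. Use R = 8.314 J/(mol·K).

Since both paths have the same order in M, the concentration cancels and S_{N/P} = k_N/k_P = (A_N/A_P)·exp[(E_P−E_N)/(RT)].
(E_P−E_N)/(RT) = (89.1−33.0)×10³/(8.314×346) = 56100/2877 = 19.50.
k_N/k_P = (5.33×10^9/1.71×10^17)·exp(19.50) = 3.117×10^-8 × 2.948×10^8 = 9.19.
Since E_N < E_P, lowering the temperature improves selectivity toward N.

9.19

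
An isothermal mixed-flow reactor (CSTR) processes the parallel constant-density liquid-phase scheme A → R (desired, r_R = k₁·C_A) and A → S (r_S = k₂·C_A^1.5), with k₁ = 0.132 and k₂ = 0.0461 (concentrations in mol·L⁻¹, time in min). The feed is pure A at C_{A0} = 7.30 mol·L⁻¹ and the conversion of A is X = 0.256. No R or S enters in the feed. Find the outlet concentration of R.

Exit C_A = C_{A0}(1−X) = 7.30×0.744 = 5.431 mol·L⁻¹.
Rates in a CSTR are evaluated at the outlet concentration: r_R = 0.132×5.431 = 0.7169, r_S = 0.0461×5.431^1.5 = 0.5835.
Fraction of consumed A going to R: r_R/(r_R+r_S) = 0.5513.
C_R = 0.5513·C_{A0}·X = 0.5513×7.30×0.256 = 1.03 mol·L⁻¹.

1.03 mol·L⁻¹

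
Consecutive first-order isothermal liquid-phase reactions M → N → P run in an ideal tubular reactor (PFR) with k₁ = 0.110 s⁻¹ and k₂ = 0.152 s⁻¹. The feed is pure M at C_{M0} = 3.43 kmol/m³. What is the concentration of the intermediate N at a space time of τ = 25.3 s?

0.364 kmol/m³

For first-order series with pure M initially, C_N(τ) = k₁C_{M0}/(k₂−k₁)·(e^(−k₁τ) − e^(−k₂τ)).
e^(−k₁τ) = e^(−0.110×25.3) = e^(−2.783) = 0.06185; e^(−k₂τ) = e^(−3.846) = 0.02137.
C_N = 0.110×3.43/(0.152−0.110) × (0.06185−0.02137) = 8.983×0.04048 = 0.3636 kmol/m³.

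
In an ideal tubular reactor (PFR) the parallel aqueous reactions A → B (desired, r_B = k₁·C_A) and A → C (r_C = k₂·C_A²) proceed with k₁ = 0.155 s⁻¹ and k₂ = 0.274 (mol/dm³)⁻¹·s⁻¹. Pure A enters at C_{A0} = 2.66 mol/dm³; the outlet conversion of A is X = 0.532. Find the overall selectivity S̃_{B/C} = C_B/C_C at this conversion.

C_A = C_{A0}(1−X) = 1.245 mol/dm³.
Along a PFR/batch, dC_B/dC_A = −r_B/(r_B+r_C) = −k₁/(k₁+k₂·C_A).
Integrating from C_{A0} to C_A: C_B = (0.155/0.274)·ln[(0.155+0.274·2.66)/(0.155+0.274·1.24)] = 0.5657·ln(0.8838/0.4961) = 0.3267 mol/dm³.
C_C = (C_{A0}−C_A)−C_B = 1.088 mol/dm³; S̃_{B/C} = 0.3267/1.088 = 0.300.

0.300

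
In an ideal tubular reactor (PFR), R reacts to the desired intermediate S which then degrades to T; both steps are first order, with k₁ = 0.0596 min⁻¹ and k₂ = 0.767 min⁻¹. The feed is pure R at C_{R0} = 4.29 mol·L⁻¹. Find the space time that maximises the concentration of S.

Setting dC_S/dτ = 0 gives τ_opt = ln(k₂/k₁)/(k₂−k₁).
= ln(0.767/0.0596)/(0.767−0.0596) = ln(12.87)/0.7074 = 2.555/0.7074 = 3.61 min.

3.61 min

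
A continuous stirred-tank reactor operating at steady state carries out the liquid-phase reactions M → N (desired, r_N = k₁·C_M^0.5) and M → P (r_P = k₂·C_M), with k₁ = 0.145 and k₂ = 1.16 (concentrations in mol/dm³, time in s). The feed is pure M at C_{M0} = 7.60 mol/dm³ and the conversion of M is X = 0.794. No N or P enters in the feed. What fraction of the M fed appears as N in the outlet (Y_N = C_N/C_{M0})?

0.0721

Exit C_M = C_{M0}(1−X) = 7.60×0.206 = 1.566 mol/dm³.
Rates in a CSTR are evaluated at the outlet concentration: r_N = 0.145×1.566^0.5 = 0.1814, r_P = 1.16×1.566 = 1.816.
Fraction of consumed M going to N: r_N/(r_N+r_P) = 0.09083.
C_N = 0.09083·C_{M0}·X = 0.09083×7.60×0.794 = 0.548 mol/dm³; Y_N = C_N/C_{M0} = 0.0721.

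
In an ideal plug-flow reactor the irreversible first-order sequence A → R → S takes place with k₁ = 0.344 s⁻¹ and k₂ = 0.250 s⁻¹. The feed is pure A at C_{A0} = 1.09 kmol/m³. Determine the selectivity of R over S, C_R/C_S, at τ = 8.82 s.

Solving the coupled first-order balances gives C_R(τ) = [k₁/(k₂−k₁)]·C_{A0}·(e^(−k₁τ) − e^(−k₂τ)).
e^(−k₁τ) = e^(−0.344×8.82) = e^(−3.034) = 0.04812; e^(−k₂τ) = e^(−2.205) = 0.1103.
C_R = 0.344×1.09/(0.250−0.344) × (0.04812−0.1103) = (-3.989)×(-0.06213) = 0.2478 kmol/m³.
C_A = C_{A0}e^(−k₁τ) = 0.05245 kmol/m³, so C_S = C_{A0}−C_A−C_R = 0.7897 kmol/m³; C_R/C_S = 0.314.

0.314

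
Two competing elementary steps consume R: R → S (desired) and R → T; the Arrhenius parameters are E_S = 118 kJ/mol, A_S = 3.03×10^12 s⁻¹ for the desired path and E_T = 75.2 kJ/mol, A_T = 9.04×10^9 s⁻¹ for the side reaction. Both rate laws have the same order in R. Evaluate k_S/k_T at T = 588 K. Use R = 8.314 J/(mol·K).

k_S/k_T = (A_S/A_T)·exp[−(E_S−E_T)/(RT)] = (A_S/A_T)·exp[(E_T−E_S)/(RT)].
(E_T−E_S)/(RT) = (75.2−118)×10³/(8.314×588) = -42800/4889 = -8.755.
k_S/k_T = (3.03×10^12/9.04×10^9)·exp(-8.755) = 335.2 × 1.577×10^-4 = 0.0528.
Since E_S > E_T, raising the temperature improves selectivity toward S.

0.0528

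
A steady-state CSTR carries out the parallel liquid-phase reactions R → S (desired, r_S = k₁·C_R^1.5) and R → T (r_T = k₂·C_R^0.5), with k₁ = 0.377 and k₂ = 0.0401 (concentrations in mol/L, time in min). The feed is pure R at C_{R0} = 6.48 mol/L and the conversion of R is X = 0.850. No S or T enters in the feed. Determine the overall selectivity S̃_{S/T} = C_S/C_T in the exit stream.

9.14

Exit C_R = C_{R0}(1−X) = 6.48×0.150 = 0.9720 mol/L.
In a CSTR the entire volume is at exit conditions, so r_S = 0.377×0.9720^1.5 = 0.3613 and r_T = 0.0401×0.9720^0.5 = 0.03953.
Overall selectivity = C_S/C_T = r_Sτ/(r_Tτ) = r_S/r_T = 9.14.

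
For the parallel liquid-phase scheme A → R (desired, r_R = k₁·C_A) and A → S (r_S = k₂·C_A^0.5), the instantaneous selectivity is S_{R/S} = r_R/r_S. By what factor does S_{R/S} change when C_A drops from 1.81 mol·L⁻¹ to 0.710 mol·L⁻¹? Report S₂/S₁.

0.626

S_{R/S} = (k₁/k₂)·C_A^0.5, so S₂/S₁ = (C_{A,2}/C_{A,1})^0.5.
= (0.710/1.81)^0.5 = (0.3923)^0.5 = 0.626.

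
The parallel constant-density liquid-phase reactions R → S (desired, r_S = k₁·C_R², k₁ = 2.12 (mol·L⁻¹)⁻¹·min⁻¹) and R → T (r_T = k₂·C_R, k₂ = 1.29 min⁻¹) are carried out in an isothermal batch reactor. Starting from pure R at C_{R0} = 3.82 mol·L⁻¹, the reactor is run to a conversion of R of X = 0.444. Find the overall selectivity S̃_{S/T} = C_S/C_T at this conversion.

C_R = C_{R0}(1−X) = 2.124 mol·L⁻¹.
Along a PFR/batch, dC_T/dC_R = −r_T/(r_S+r_T) = −k₂/(k₂+k₁·C_R).
Integrating from C_{R0} to C_R: C_T = (1.29/2.12)·ln[(1.29+2.12·3.82)/(1.29+2.12·2.12)] = 0.6085·ln(9.388/5.793) = 0.2938 mol·L⁻¹.
Then C_S = (C_{R0}−C_R) − C_T = 1.696 − 0.2938 = 1.402 mol·L⁻¹.
S̃_{S/T} = C_S/C_T = 1.402/0.2938 = 4.77.

4.77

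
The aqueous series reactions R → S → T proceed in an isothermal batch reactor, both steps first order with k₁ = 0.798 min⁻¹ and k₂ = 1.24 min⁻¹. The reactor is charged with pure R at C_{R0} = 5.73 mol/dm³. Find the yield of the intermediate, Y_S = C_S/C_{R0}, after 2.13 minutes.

The intermediate concentration in a first-order A→B→C sequence is C_S = k₁C_{R0}(e^(−k₁t) − e^(−k₂t))/(k₂−k₁).
e^(−k₁t) = e^(−0.798×2.13) = e^(−1.700) = 0.1827; e^(−k₂t) = e^(−2.641) = 0.07128.
C_S = 0.798×5.73/(1.24−0.798) × (0.1827−0.07128) = 10.35×0.1115 = 1.153 mol/dm³.
Y_S = C_S/C_{R0} = 1.153/5.73 = 0.201.

0.201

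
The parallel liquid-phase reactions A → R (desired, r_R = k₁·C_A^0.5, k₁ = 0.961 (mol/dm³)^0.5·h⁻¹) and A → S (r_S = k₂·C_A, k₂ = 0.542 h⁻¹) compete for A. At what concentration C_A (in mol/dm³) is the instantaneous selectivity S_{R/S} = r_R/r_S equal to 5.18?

0.117 mol/dm³

S_{R/S} = (k₁/k₂)·C_A^-0.5 ⇒ C_A = (S·k₂/k₁)^(-2).
= (5.18×0.542/0.961)^(-2) = (2.921)^(-2) = 0.117 mol/dm³.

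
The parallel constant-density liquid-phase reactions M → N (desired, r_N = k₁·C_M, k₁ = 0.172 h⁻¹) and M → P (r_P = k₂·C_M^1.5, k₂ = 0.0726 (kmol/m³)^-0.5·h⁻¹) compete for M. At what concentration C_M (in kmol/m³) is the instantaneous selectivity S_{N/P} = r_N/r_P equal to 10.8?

0.0481 kmol/m³

S_{N/P} = (k₁/k₂)·C_M^-0.5 ⇒ C_M = (S·k₂/k₁)^(-2).
= (10.8×0.0726/0.172)^(-2) = (4.559)^(-2) = 0.0481 kmol/m³.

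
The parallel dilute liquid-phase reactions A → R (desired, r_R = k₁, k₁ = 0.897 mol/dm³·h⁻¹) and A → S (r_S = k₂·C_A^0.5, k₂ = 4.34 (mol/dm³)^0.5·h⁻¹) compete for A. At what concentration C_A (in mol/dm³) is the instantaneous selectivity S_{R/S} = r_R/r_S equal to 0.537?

0.148 mol/dm³

S_{R/S} = (k₁/k₂)·C_A^-0.5 ⇒ C_A = (S·k₂/k₁)^(-2).
= (0.537×4.34/0.897)^(-2) = (2.598)^(-2) = 0.148 mol/dm³.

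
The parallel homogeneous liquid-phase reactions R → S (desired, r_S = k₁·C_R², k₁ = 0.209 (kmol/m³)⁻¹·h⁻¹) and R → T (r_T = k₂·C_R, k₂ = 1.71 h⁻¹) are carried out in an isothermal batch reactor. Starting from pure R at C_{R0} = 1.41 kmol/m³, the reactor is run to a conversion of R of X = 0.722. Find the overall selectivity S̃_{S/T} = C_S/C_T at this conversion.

C_R = C_{R0}(1−X) = 0.3920 kmol/m³.
Along a PFR/batch, dC_T/dC_R = −r_T/(r_S+r_T) = −k₂/(k₂+k₁·C_R).
Integrating from C_{R0} to C_R: C_T = (1.71/0.209)·ln[(1.71+0.209·1.41)/(1.71+0.209·0.392)] = 8.182·ln(2.005/1.792) = 0.9180 kmol/m³.
Then C_S = (C_{R0}−C_R) − C_T = 1.018 − 0.9180 = 0.1000 kmol/m³.
S̃_{S/T} = C_S/C_T = 0.1000/0.9180 = 0.109.

0.109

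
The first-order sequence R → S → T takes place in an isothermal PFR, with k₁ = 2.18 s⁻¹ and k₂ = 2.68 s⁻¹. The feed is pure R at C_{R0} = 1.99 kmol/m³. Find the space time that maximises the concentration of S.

The intermediate peaks when r₁ = r₂, i.e. k₁e^(−k₁τ) = k₂e^(−k₂τ), giving τ_opt = ln(k₂/k₁)/(k₂−k₁).
= ln(2.68/2.18)/(2.68−2.18) = ln(1.229)/0.5000 = 0.2065/0.5000 = 0.413 s.

0.413 s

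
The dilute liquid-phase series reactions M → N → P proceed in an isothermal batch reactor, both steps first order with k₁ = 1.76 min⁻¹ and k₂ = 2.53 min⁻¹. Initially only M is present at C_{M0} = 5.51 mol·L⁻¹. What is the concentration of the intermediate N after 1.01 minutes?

1.15 mol·L⁻¹

Solving the coupled first-order balances gives C_N(t) = [k₁/(k₂−k₁)]·C_{M0}·(e^(−k₁t) − e^(−k₂t)).
e^(−k₁t) = e^(−1.76×1.01) = e^(−1.778) = 0.1690; e^(−k₂t) = e^(−2.555) = 0.07767.
C_N = 1.76×5.51/(2.53−1.76) × (0.1690−0.07767) = 12.59×0.09137 = 1.151 mol·L⁻¹.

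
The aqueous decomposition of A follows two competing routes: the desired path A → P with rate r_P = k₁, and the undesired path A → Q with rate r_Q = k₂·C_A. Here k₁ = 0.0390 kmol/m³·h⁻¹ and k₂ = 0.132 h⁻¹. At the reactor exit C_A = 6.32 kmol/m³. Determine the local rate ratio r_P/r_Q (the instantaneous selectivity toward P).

S_{P/Q} = r_P/r_Q = (k₁)/(k₂·C_A) = (k₁/k₂)·C_A⁻¹.
= (0.0390) / (0.132×6.320) = 0.03900/0.8342 = 0.0467.
The undesired path is higher order in A, so low C_A (CSTR or dilute feed) favours P.

0.0467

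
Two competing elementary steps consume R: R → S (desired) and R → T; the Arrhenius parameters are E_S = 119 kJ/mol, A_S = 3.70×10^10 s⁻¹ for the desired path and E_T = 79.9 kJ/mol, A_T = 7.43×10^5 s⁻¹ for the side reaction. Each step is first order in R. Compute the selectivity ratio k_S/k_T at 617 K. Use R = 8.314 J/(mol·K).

k_S/k_T = (A_S/A_T)·exp[−(E_S−E_T)/(RT)] = (A_S/A_T)·exp[(E_T−E_S)/(RT)].
(E_T−E_S)/(RT) = (79.9−119)×10³/(8.314×617) = -39100/5130 = -7.622.
k_S/k_T = (3.70×10^10/7.43×10^5)·exp(-7.622) = 49798 × 4.895×10^-4 = 24.4.
Since E_S > E_T, raising the temperature improves selectivity toward S.

24.4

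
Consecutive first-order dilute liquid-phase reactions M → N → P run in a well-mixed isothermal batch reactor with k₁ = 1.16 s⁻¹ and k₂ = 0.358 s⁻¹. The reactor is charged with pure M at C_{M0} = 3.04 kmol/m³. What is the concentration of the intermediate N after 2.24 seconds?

1.64 kmol/m³

Solving the coupled first-order balances gives C_N(t) = [k₁/(k₂−k₁)]·C_{M0}·(e^(−k₁t) − e^(−k₂t)).
e^(−k₁t) = e^(−1.16×2.24) = e^(−2.598) = 0.07439; e^(−k₂t) = e^(−0.8019) = 0.4485.
C_N = 1.16×3.04/(0.358−1.16) × (0.07439−0.4485) = (-4.397)×(-0.3741) = 1.645 kmol/m³.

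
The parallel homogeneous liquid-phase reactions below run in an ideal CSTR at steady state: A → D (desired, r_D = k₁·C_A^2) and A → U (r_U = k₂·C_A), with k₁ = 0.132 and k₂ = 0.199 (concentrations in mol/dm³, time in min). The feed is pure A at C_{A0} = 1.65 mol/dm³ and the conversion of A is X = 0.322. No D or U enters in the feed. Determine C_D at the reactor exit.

Exit C_A = C_{A0}(1−X) = 1.65×0.678 = 1.119 mol/dm³.
A CSTR operates uniformly at the exit composition, giving r_D = 0.1652 and r_U = 0.2226 (each k·C_A^n at C_A = 1.119).
Fraction of consumed A going to D: r_D/(r_D+r_U) = 0.4260.
C_D = 0.4260·C_{A0}·X = 0.4260×1.65×0.322 = 0.226 mol/dm³.

0.226 mol/dm³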